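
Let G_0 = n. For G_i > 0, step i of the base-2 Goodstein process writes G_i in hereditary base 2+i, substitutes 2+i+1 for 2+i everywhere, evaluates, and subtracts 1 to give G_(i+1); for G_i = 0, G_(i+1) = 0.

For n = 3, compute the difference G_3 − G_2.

-1

i=0: 3 = 2 + 1 (b=2); 2→3: 3 + 1 = 4; 4−1 = 3
i=1: 3 = 3 (b=3); 3→4: 4 = 4; 4−1 = 3
i=2: 3 = 3 (b=4); 4→5: 3 = 3; 3−1 = 2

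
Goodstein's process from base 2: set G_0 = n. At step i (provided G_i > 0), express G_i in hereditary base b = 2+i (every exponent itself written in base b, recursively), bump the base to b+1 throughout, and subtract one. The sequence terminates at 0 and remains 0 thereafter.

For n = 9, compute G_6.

(0) 9|_2 = 2^(2 + 1) + 1 ↦ 3^(3 + 1) + 1|_3 = 82 ⇒ 81
(1) 81|_3 = 3^(3 + 1) ↦ 4^(4 + 1)|_4 = 1024 ⇒ 1023
(2) 1023|_4 = 3·4^4 + 3·4^3 + 3·4^2 + 3·4 + 3 ↦ 3·5^5 + 3·5^3 + 3·5^2 + 3·5 + 3|_5 = 9843 ⇒ 9842
(3) 9842|_5 = 3·5^5 + 3·5^3 + 3·5^2 + 3·5 + 2 ↦ 3·6^6 + 3·6^3 + 3·6^2 + 3·6 + 2|_6 = 140744 ⇒ 140743
(4) 140743|_6 = 3·6^6 + 3·6^3 + 3·6^2 + 3·6 + 1 ↦ 3·7^7 + 3·7^3 + 3·7^2 + 3·7 + 1|_7 = 2471827 ⇒ 2471826
(5) 2471826|_7 = 3·7^7 + 3·7^3 + 3·7^2 + 3·7 ↦ 3·8^8 + 3·8^3 + 3·8^2 + 3·8|_8 = 50333400 ⇒ 50333399

50333399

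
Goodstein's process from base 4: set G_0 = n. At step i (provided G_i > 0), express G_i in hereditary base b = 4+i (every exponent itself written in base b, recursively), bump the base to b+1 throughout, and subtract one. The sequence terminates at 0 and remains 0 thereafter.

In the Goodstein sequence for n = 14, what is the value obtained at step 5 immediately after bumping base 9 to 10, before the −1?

24

step 0: 14 = 3·4 + 2; sub 5 for 4: 3·5 + 2; = 17; G_1 = 17−1 = 16
step 1: 16 = 3·5 + 1; sub 6 for 5: 3·6 + 1; = 19; G_2 = 19−1 = 18
step 2: 18 = 3·6; sub 7 for 6: 3·7; = 21; G_3 = 21−1 = 20
step 3: 20 = 2·7 + 6; sub 8 for 7: 2·8 + 6; = 22; G_4 = 22−1 = 21
step 4: 21 = 2·8 + 5; sub 9 for 8: 2·9 + 5; = 23; G_5 = 23−1 = 22
step 5: 22 = 2·9 + 4; sub 10 for 9: 2·10 + 4; = 24; G_6 = 24−1 = 23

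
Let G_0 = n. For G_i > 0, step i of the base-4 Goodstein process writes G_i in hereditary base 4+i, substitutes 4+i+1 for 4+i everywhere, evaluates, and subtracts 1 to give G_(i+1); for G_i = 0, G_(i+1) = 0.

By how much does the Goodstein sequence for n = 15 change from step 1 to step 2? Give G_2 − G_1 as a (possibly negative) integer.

G_0 = 15. HB_4(15) = 3·4 + 3. Bump = 18. G_1 = 17.
G_1 = 17. HB_5(17) = 3·5 + 2. Bump = 20. G_2 = 19.

2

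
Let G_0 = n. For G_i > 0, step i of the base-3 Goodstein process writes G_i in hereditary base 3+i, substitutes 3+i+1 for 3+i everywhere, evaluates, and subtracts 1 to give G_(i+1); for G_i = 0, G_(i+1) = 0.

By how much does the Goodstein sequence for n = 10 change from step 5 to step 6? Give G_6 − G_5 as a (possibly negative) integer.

step 0: 10 = 3^2 + 1; sub 4 for 3: 4^2 + 1; = 17; G_1 = 17−1 = 16
step 1: 16 = 4^2; sub 5 for 4: 5^2; = 25; G_2 = 25−1 = 24
step 2: 24 = 4·5 + 4; sub 6 for 5: 4·6 + 4; = 28; G_3 = 28−1 = 27
step 3: 27 = 4·6 + 3; sub 7 for 6: 4·7 + 3; = 31; G_4 = 31−1 = 30
step 4: 30 = 4·7 + 2; sub 8 for 7: 4·8 + 2; = 34; G_5 = 34−1 = 33
step 5: 33 = 4·8 + 1; sub 9 for 8: 4·9 + 1; = 37; G_6 = 37−1 = 36

3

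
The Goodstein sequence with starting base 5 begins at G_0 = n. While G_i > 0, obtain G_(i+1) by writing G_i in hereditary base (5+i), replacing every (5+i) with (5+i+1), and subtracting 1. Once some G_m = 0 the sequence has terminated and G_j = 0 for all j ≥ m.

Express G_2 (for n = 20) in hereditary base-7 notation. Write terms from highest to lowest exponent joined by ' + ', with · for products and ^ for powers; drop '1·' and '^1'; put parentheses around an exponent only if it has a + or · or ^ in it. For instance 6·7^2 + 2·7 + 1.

3·7 + 4

(0) 20|_5 = 4·5 ↦ 4·6|_6 = 24 ⇒ 23
(1) 23|_6 = 3·6 + 5 ↦ 3·7 + 5|_7 = 26 ⇒ 25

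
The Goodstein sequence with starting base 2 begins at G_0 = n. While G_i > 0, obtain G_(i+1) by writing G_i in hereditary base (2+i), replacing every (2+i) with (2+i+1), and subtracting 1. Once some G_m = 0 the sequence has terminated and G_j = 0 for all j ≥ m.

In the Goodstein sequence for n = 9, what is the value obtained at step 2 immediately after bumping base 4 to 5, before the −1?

[0] 9 ≡ 2^(2 + 1) + 1 (base 2). Lift 3: 82. −1: 81.
[1] 81 ≡ 3^(3 + 1) (base 3). Lift 4: 1024. −1: 1023.
[2] 1023 ≡ 3·4^4 + 3·4^3 + 3·4^2 + 3·4 + 3 (base 4). Lift 5: 9843. −1: 9842.

9843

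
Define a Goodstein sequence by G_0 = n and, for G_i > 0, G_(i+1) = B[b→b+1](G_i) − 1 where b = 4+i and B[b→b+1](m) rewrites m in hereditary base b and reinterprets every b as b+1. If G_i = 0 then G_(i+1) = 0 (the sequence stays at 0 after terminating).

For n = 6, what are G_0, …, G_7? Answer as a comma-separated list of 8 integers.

step 0: 6 = 4 + 2; sub 5 for 4: 5 + 2; = 7; G_1 = 7−1 = 6
step 1: 6 = 5 + 1; sub 6 for 5: 6 + 1; = 7; G_2 = 7−1 = 6
step 2: 6 = 6; sub 7 for 6: 7; = 7; G_3 = 7−1 = 6
step 3: 6 = 6; sub 8 for 7: 6; = 6; G_4 = 6−1 = 5
step 4: 5 = 5; sub 9 for 8: 5; = 5; G_5 = 5−1 = 4
step 5: 4 = 4; sub 10 for 9: 4; = 4; G_6 = 4−1 = 3
step 6: 3 = 3; sub 11 for 10: 3; = 3; G_7 = 3−1 = 2

6, 6, 6, 6, 5, 4, 3, 2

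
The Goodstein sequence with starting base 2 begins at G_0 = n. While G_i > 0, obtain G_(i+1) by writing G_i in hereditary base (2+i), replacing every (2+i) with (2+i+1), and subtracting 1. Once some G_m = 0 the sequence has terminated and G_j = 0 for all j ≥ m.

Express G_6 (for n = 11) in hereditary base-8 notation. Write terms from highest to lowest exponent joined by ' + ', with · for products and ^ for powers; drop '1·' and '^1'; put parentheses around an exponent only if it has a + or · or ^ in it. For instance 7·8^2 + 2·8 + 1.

step 0: 11 = 2^(2 + 1) + 2 + 1; sub 3 for 2: 3^(3 + 1) + 3 + 1; = 85; G_1 = 85−1 = 84
step 1: 84 = 3^(3 + 1) + 3; sub 4 for 3: 4^(4 + 1) + 4; = 1028; G_2 = 1028−1 = 1027
step 2: 1027 = 4^(4 + 1) + 3; sub 5 for 4: 5^(5 + 1) + 3; = 15628; G_3 = 15628−1 = 15627
step 3: 15627 = 5^(5 + 1) + 2; sub 6 for 5: 6^(6 + 1) + 2; = 279938; G_4 = 279938−1 = 279937
step 4: 279937 = 6^(6 + 1) + 1; sub 7 for 6: 7^(7 + 1) + 1; = 5764802; G_5 = 5764802−1 = 5764801
step 5: 5764801 = 7^(7 + 1); sub 8 for 7: 8^(8 + 1); = 134217728; G_6 = 134217728−1 = 134217727
step 6: 134217727 = 7·8^8 + 7·8^7 + 7·8^6 + 7·8^5 + 7·8^4 + 7·8^3 + 7·8^2 + 7·8 + 7; sub 9 for 8: 7·9^9 + 7·9^7 + 7·9^6 + 7·9^5 + 7·9^4 + 7·9^3 + 7·9^2 + 7·9 + 7; = 2749609303; G_7 = 2749609303−1 = 2749609302

7·8^8 + 7·8^7 + 7·8^6 + 7·8^5 + 7·8^4 + 7·8^3 + 7·8^2 + 7·8 + 7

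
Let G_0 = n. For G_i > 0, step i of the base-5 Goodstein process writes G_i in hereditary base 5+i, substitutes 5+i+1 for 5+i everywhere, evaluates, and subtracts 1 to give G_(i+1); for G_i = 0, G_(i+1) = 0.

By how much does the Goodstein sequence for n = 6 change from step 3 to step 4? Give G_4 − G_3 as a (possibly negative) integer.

-1

6 —HB5→ 5 + 1 —bump→ 6 + 1 = 7 —(−1)→ 6
6 —HB6→ 6 —bump→ 7 = 7 —(−1)→ 6
6 —HB7→ 6 —bump→ 6 = 6 —(−1)→ 5
5 —HB8→ 5 —bump→ 5 = 5 —(−1)→ 4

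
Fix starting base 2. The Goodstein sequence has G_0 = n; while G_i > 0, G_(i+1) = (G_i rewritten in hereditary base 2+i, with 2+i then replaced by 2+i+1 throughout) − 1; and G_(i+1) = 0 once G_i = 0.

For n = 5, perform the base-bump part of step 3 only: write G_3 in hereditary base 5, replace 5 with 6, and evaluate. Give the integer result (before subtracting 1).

776

i=0: 5 = 2^2 + 1 (b=2); 2→3: 3^3 + 1 = 28; 28−1 = 27
i=1: 27 = 3^3 (b=3); 3→4: 4^4 = 256; 256−1 = 255
i=2: 255 = 3·4^3 + 3·4^2 + 3·4 + 3 (b=4); 4→5: 3·5^3 + 3·5^2 + 3·5 + 3 = 468; 468−1 = 467
i=3: 467 = 3·5^3 + 3·5^2 + 3·5 + 2 (b=5); 5→6: 3·6^3 + 3·6^2 + 3·6 + 2 = 776; 776−1 = 775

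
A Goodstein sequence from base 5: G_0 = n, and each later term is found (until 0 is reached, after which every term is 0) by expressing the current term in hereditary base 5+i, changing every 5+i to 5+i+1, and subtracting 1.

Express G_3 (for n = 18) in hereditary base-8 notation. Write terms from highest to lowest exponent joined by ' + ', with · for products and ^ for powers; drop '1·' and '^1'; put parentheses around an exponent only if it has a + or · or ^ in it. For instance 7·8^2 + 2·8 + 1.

G_0=18  [base 5] 3·5 + 3  →[5↦6]→  3·6 + 3 = 21  −1 ⇒ G_1=20
G_1=20  [base 6] 3·6 + 2  →[6↦7]→  3·7 + 2 = 23  −1 ⇒ G_2=22
G_2=22  [base 7] 3·7 + 1  →[7↦8]→  3·8 + 1 = 25  −1 ⇒ G_3=24
G_3=24  [base 8] 3·8  →[8↦9]→  3·9 = 27  −1 ⇒ G_4=26

3·8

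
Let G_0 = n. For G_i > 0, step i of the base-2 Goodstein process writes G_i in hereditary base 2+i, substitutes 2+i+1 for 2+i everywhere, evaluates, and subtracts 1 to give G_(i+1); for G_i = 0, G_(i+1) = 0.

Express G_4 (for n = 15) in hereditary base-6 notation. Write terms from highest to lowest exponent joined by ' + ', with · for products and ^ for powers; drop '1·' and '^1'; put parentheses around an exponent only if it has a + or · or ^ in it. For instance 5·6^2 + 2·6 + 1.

6^(6 + 1) + 6^6 + 1

step 0: 15 = 2^(2 + 1) + 2^2 + 2 + 1; sub 3 for 2: 3^(3 + 1) + 3^3 + 3 + 1; = 112; G_1 = 112−1 = 111
step 1: 111 = 3^(3 + 1) + 3^3 + 3; sub 4 for 3: 4^(4 + 1) + 4^4 + 4; = 1284; G_2 = 1284−1 = 1283
step 2: 1283 = 4^(4 + 1) + 4^4 + 3; sub 5 for 4: 5^(5 + 1) + 5^5 + 3; = 18753; G_3 = 18753−1 = 18752
step 3: 18752 = 5^(5 + 1) + 5^5 + 2; sub 6 for 5: 6^(6 + 1) + 6^6 + 2; = 326594; G_4 = 326594−1 = 326593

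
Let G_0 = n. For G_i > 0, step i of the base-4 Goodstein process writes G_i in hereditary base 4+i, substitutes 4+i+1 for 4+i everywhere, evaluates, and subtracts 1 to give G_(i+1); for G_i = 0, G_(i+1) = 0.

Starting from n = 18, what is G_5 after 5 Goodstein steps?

58

[0] 18 ≡ 4^2 + 2 (base 4). Lift 5: 27. −1: 26.
[1] 26 ≡ 5^2 + 1 (base 5). Lift 6: 37. −1: 36.
[2] 36 ≡ 6^2 (base 6). Lift 7: 49. −1: 48.
[3] 48 ≡ 6·7 + 6 (base 7). Lift 8: 54. −1: 53.
[4] 53 ≡ 6·8 + 5 (base 8). Lift 9: 59. −1: 58.
[5] 58 ≡ 6·9 + 4 (base 9). Lift 10: 64. −1: 63.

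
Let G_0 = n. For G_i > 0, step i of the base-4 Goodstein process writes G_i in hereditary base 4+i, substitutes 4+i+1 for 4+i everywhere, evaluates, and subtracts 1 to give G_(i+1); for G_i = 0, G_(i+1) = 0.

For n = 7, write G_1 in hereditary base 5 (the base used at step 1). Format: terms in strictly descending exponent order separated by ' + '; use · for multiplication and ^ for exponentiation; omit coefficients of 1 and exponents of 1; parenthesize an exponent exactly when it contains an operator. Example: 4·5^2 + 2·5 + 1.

5 + 2

G_0=7  [base 4] 4 + 3  →[4↦5]→  5 + 3 = 8  −1 ⇒ G_1=7
G_1=7  [base 5] 5 + 2  →[5↦6]→  6 + 2 = 8  −1 ⇒ G_2=7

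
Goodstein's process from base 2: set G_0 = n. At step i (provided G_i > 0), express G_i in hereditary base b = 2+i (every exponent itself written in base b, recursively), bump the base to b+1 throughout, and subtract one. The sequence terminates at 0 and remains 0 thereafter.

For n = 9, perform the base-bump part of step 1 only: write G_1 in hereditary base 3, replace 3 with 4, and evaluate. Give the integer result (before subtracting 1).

1024

(0) 9|_2 = 2^(2 + 1) + 1 ↦ 3^(3 + 1) + 1|_3 = 82 ⇒ 81
(1) 81|_3 = 3^(3 + 1) ↦ 4^(4 + 1)|_4 = 1024 ⇒ 1023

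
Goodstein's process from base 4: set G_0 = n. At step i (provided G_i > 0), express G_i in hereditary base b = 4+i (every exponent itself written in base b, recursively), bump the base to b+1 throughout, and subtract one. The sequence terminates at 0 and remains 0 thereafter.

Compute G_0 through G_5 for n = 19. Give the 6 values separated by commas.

step 0: 19 = 4^2 + 3; sub 5 for 4: 5^2 + 3; = 28; G_1 = 28−1 = 27
step 1: 27 = 5^2 + 2; sub 6 for 5: 6^2 + 2; = 38; G_2 = 38−1 = 37
step 2: 37 = 6^2 + 1; sub 7 for 6: 7^2 + 1; = 50; G_3 = 50−1 = 49
step 3: 49 = 7^2; sub 8 for 7: 8^2; = 64; G_4 = 64−1 = 63
step 4: 63 = 7·8 + 7; sub 9 for 8: 7·9 + 7; = 70; G_5 = 70−1 = 69

19, 27, 37, 49, 63, 69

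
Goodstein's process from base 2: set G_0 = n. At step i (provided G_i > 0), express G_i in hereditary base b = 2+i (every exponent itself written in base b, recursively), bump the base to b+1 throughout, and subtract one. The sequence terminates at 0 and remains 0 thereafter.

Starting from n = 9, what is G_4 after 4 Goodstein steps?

i=0: 9 = 2^(2 + 1) + 1 (b=2); 2→3: 3^(3 + 1) + 1 = 82; 82−1 = 81
i=1: 81 = 3^(3 + 1) (b=3); 3→4: 4^(4 + 1) = 1024; 1024−1 = 1023
i=2: 1023 = 3·4^4 + 3·4^3 + 3·4^2 + 3·4 + 3 (b=4); 4→5: 3·5^5 + 3·5^3 + 3·5^2 + 3·5 + 3 = 9843; 9843−1 = 9842
i=3: 9842 = 3·5^5 + 3·5^3 + 3·5^2 + 3·5 + 2 (b=5); 5→6: 3·6^6 + 3·6^3 + 3·6^2 + 3·6 + 2 = 140744; 140744−1 = 140743
i=4: 140743 = 3·6^6 + 3·6^3 + 3·6^2 + 3·6 + 1 (b=6); 6→7: 3·7^7 + 3·7^3 + 3·7^2 + 3·7 + 1 = 2471827; 2471827−1 = 2471826

140743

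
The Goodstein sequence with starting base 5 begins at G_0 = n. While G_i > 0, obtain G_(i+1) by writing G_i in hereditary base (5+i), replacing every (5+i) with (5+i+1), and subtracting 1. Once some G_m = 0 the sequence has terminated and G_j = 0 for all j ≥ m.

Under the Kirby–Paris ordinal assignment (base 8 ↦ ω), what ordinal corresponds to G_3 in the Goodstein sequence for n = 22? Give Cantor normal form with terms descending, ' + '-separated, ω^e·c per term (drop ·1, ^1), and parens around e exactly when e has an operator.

G_0 = 22. HB_5(22) = 4·5 + 2. Bump = 26. G_1 = 25.
G_1 = 25. HB_6(25) = 4·6 + 1. Bump = 29. G_2 = 28.
G_2 = 28. HB_7(28) = 4·7. Bump = 32. G_3 = 31.

ω·3 + 7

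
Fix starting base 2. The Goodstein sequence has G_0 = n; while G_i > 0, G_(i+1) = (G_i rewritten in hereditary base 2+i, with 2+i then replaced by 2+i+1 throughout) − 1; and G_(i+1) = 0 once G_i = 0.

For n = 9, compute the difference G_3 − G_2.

8819

step 0: 9 = 2^(2 + 1) + 1; sub 3 for 2: 3^(3 + 1) + 1; = 82; G_1 = 82−1 = 81
step 1: 81 = 3^(3 + 1); sub 4 for 3: 4^(4 + 1); = 1024; G_2 = 1024−1 = 1023
step 2: 1023 = 3·4^4 + 3·4^3 + 3·4^2 + 3·4 + 3; sub 5 for 4: 3·5^5 + 3·5^3 + 3·5^2 + 3·5 + 3; = 9843; G_3 = 9843−1 = 9842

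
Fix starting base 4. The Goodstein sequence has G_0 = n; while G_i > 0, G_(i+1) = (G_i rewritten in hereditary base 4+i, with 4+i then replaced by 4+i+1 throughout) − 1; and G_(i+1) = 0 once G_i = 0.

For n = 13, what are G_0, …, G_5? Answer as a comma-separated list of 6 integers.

13, 15, 17, 18, 19, 20

step 0: 13 = 3·4 + 1; sub 5 for 4: 3·5 + 1; = 16; G_1 = 16−1 = 15
step 1: 15 = 3·5; sub 6 for 5: 3·6; = 18; G_2 = 18−1 = 17
step 2: 17 = 2·6 + 5; sub 7 for 6: 2·7 + 5; = 19; G_3 = 19−1 = 18
step 3: 18 = 2·7 + 4; sub 8 for 7: 2·8 + 4; = 20; G_4 = 20−1 = 19
step 4: 19 = 2·8 + 3; sub 9 for 8: 2·9 + 3; = 21; G_5 = 21−1 = 20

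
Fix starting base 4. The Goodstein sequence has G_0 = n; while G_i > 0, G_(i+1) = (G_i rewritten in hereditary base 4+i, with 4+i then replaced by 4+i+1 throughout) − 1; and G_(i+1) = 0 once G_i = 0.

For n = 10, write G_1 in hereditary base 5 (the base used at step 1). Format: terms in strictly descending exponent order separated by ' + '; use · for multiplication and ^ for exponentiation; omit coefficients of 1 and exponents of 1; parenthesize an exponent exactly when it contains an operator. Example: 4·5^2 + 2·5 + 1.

base 4: 10 = 2·4 + 2; at 5: 2·5 + 2 = 12; next = 11
base 5: 11 = 2·5 + 1; at 6: 2·6 + 1 = 13; next = 12

2·5 + 1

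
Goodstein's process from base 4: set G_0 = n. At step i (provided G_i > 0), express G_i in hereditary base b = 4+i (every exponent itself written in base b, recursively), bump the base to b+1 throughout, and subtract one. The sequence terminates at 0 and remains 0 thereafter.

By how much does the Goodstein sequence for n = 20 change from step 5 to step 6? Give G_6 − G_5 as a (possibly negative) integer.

i=0: 20 = 4^2 + 4 (b=4); 4→5: 5^2 + 5 = 30; 30−1 = 29
i=1: 29 = 5^2 + 4 (b=5); 5→6: 6^2 + 4 = 40; 40−1 = 39
i=2: 39 = 6^2 + 3 (b=6); 6→7: 7^2 + 3 = 52; 52−1 = 51
i=3: 51 = 7^2 + 2 (b=7); 7→8: 8^2 + 2 = 66; 66−1 = 65
i=4: 65 = 8^2 + 1 (b=8); 8→9: 9^2 + 1 = 82; 82−1 = 81
i=5: 81 = 9^2 (b=9); 9→10: 10^2 = 100; 100−1 = 99

18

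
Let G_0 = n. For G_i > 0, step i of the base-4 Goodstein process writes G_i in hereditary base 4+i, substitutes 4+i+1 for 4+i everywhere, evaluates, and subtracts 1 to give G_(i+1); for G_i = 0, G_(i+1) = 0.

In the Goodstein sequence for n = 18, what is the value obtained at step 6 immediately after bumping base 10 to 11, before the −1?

i=0: 18 = 4^2 + 2 (b=4); 4→5: 5^2 + 2 = 27; 27−1 = 26
i=1: 26 = 5^2 + 1 (b=5); 5→6: 6^2 + 1 = 37; 37−1 = 36
i=2: 36 = 6^2 (b=6); 6→7: 7^2 = 49; 49−1 = 48
i=3: 48 = 6·7 + 6 (b=7); 7→8: 6·8 + 6 = 54; 54−1 = 53
i=4: 53 = 6·8 + 5 (b=8); 8→9: 6·9 + 5 = 59; 59−1 = 58
i=5: 58 = 6·9 + 4 (b=9); 9→10: 6·10 + 4 = 64; 64−1 = 63
i=6: 63 = 6·10 + 3 (b=10); 10→11: 6·11 + 3 = 69; 69−1 = 68

69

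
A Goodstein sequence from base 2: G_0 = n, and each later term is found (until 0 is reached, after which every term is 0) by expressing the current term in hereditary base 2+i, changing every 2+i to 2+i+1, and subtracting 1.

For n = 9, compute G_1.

G_0=9  [base 2] 2^(2 + 1) + 1  →[2↦3]→  3^(3 + 1) + 1 = 82  −1 ⇒ G_1=81
G_1=81  [base 3] 3^(3 + 1)  →[3↦4]→  4^(4 + 1) = 1024  −1 ⇒ G_2=1023

81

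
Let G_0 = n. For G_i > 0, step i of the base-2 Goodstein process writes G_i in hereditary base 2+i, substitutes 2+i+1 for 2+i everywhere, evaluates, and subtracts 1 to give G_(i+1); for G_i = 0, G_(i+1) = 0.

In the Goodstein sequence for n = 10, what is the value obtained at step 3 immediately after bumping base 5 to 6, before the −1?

279936

(0) 10|_2 = 2^(2 + 1) + 2 ↦ 3^(3 + 1) + 3|_3 = 84 ⇒ 83
(1) 83|_3 = 3^(3 + 1) + 2 ↦ 4^(4 + 1) + 2|_4 = 1026 ⇒ 1025
(2) 1025|_4 = 4^(4 + 1) + 1 ↦ 5^(5 + 1) + 1|_5 = 15626 ⇒ 15625
(3) 15625|_5 = 5^(5 + 1) ↦ 6^(6 + 1)|_6 = 279936 ⇒ 279935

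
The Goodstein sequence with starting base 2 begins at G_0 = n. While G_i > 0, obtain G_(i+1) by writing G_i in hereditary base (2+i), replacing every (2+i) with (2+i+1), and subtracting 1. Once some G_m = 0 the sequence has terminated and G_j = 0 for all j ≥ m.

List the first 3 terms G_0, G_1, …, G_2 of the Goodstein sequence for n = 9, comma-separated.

9, 81, 1023

step 0: 9 = 2^(2 + 1) + 1; sub 3 for 2: 3^(3 + 1) + 1; = 82; G_1 = 82−1 = 81
step 1: 81 = 3^(3 + 1); sub 4 for 3: 4^(4 + 1); = 1024; G_2 = 1024−1 = 1023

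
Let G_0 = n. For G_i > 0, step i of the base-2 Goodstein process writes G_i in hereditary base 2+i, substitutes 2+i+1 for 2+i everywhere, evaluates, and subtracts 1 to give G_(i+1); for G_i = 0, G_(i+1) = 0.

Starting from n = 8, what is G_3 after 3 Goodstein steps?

6310

G_0=8  [base 2] 2^(2 + 1)  →[2↦3]→  3^(3 + 1) = 81  −1 ⇒ G_1=80
G_1=80  [base 3] 2·3^3 + 2·3^2 + 2·3 + 2  →[3↦4]→  2·4^4 + 2·4^2 + 2·4 + 2 = 554  −1 ⇒ G_2=553
G_2=553  [base 4] 2·4^4 + 2·4^2 + 2·4 + 1  →[4↦5]→  2·5^5 + 2·5^2 + 2·5 + 1 = 6311  −1 ⇒ G_3=6310
G_3=6310  [base 5] 2·5^5 + 2·5^2 + 2·5  →[5↦6]→  2·6^6 + 2·6^2 + 2·6 = 93396  −1 ⇒ G_4=93395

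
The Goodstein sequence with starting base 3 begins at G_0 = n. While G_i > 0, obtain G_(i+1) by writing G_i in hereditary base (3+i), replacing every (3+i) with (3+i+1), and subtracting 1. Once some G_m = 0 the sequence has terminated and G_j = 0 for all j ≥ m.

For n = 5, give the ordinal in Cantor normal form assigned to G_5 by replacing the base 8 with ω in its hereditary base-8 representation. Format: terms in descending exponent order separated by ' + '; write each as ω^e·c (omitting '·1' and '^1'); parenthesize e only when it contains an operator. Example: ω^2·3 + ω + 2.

3

i=0: 5 = 3 + 2 (b=3); 3→4: 4 + 2 = 6; 6−1 = 5
i=1: 5 = 4 + 1 (b=4); 4→5: 5 + 1 = 6; 6−1 = 5
i=2: 5 = 5 (b=5); 5→6: 6 = 6; 6−1 = 5
i=3: 5 = 5 (b=6); 6→7: 5 = 5; 5−1 = 4
i=4: 4 = 4 (b=7); 7→8: 4 = 4; 4−1 = 3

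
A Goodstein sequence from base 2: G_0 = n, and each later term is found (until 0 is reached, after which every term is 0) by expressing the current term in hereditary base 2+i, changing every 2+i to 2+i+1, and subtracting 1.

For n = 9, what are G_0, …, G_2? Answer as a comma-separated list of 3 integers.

9, 81, 1023

step 0: 9 = 2^(2 + 1) + 1; sub 3 for 2: 3^(3 + 1) + 1; = 82; G_1 = 82−1 = 81
step 1: 81 = 3^(3 + 1); sub 4 for 3: 4^(4 + 1); = 1024; G_2 = 1024−1 = 1023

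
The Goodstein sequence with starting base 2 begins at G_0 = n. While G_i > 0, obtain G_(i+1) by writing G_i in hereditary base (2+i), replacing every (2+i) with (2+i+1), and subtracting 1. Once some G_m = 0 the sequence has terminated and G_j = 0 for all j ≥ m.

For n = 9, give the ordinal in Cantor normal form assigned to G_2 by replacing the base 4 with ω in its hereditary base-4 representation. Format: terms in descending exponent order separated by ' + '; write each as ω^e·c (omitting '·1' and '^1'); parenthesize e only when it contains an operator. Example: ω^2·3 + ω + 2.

[0] 9 ≡ 2^(2 + 1) + 1 (base 2). Lift 3: 82. −1: 81.
[1] 81 ≡ 3^(3 + 1) (base 3). Lift 4: 1024. −1: 1023.
[2] 1023 ≡ 3·4^4 + 3·4^3 + 3·4^2 + 3·4 + 3 (base 4). Lift 5: 9843. −1: 9842.

ω^ω·3 + ω^3·3 + ω^2·3 + ω·3 + 3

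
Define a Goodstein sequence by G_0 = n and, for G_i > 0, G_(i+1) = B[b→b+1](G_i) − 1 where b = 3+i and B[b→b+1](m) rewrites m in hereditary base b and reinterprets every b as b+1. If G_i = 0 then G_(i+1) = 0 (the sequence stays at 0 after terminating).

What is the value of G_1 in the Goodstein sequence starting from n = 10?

i=0: 10 = 3^2 + 1 (b=3); 3→4: 4^2 + 1 = 17; 17−1 = 16
i=1: 16 = 4^2 (b=4); 4→5: 5^2 = 25; 25−1 = 24

16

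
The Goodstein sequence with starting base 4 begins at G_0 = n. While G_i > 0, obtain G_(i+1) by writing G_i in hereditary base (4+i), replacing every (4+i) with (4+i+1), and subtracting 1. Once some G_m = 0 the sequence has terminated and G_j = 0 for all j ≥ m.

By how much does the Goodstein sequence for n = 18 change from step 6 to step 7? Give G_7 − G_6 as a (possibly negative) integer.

5

G_0=18  [base 4] 4^2 + 2  →[4↦5]→  5^2 + 2 = 27  −1 ⇒ G_1=26
G_1=26  [base 5] 5^2 + 1  →[5↦6]→  6^2 + 1 = 37  −1 ⇒ G_2=36
G_2=36  [base 6] 6^2  →[6↦7]→  7^2 = 49  −1 ⇒ G_3=48
G_3=48  [base 7] 6·7 + 6  →[7↦8]→  6·8 + 6 = 54  −1 ⇒ G_4=53
G_4=53  [base 8] 6·8 + 5  →[8↦9]→  6·9 + 5 = 59  −1 ⇒ G_5=58
G_5=58  [base 9] 6·9 + 4  →[9↦10]→  6·10 + 4 = 64  −1 ⇒ G_6=63
G_6=63  [base 10] 6·10 + 3  →[10↦11]→  6·11 + 3 = 69  −1 ⇒ G_7=68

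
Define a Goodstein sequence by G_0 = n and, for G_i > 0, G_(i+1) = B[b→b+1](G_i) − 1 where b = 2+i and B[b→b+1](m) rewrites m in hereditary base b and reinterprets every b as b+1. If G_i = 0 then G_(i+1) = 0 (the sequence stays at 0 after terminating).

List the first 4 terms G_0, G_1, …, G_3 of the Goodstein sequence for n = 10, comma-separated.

10, 83, 1025, 15625

base 2: 10 = 2^(2 + 1) + 2; at 3: 3^(3 + 1) + 3 = 84; next = 83
base 3: 83 = 3^(3 + 1) + 2; at 4: 4^(4 + 1) + 2 = 1026; next = 1025
base 4: 1025 = 4^(4 + 1) + 1; at 5: 5^(5 + 1) + 1 = 15626; next = 15625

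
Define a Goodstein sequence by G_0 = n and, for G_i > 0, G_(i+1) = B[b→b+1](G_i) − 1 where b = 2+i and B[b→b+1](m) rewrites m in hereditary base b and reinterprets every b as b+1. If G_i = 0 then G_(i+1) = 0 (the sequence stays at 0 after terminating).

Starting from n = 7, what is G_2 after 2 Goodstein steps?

(0) 7|_2 = 2^2 + 2 + 1 ↦ 3^3 + 3 + 1|_3 = 31 ⇒ 30
(1) 30|_3 = 3^3 + 3 ↦ 4^4 + 4|_4 = 260 ⇒ 259
(2) 259|_4 = 4^4 + 3 ↦ 5^5 + 3|_5 = 3128 ⇒ 3127

259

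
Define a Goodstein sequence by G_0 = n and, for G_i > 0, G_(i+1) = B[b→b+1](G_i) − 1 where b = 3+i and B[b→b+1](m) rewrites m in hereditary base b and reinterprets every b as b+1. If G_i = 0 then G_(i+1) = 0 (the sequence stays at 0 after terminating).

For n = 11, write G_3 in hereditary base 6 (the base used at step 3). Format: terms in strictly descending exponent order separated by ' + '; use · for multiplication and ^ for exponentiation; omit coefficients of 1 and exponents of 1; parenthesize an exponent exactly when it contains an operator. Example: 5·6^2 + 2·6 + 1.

base 3: 11 = 3^2 + 2; at 4: 4^2 + 2 = 18; next = 17
base 4: 17 = 4^2 + 1; at 5: 5^2 + 1 = 26; next = 25
base 5: 25 = 5^2; at 6: 6^2 = 36; next = 35
base 6: 35 = 5·6 + 5; at 7: 5·7 + 5 = 40; next = 39

5·6 + 5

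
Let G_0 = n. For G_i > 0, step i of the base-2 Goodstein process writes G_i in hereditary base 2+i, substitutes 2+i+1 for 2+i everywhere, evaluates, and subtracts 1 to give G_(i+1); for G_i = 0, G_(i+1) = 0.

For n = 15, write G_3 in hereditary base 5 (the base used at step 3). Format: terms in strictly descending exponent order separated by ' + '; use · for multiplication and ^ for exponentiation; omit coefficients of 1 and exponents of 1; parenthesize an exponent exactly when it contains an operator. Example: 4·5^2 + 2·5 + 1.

5^(5 + 1) + 5^5 + 2

G_0=15  [base 2] 2^(2 + 1) + 2^2 + 2 + 1  →[2↦3]→  3^(3 + 1) + 3^3 + 3 + 1 = 112  −1 ⇒ G_1=111
G_1=111  [base 3] 3^(3 + 1) + 3^3 + 3  →[3↦4]→  4^(4 + 1) + 4^4 + 4 = 1284  −1 ⇒ G_2=1283
G_2=1283  [base 4] 4^(4 + 1) + 4^4 + 3  →[4↦5]→  5^(5 + 1) + 5^5 + 3 = 18753  −1 ⇒ G_3=18752
G_3=18752  [base 5] 5^(5 + 1) + 5^5 + 2  →[5↦6]→  6^(6 + 1) + 6^6 + 2 = 326594  −1 ⇒ G_4=326593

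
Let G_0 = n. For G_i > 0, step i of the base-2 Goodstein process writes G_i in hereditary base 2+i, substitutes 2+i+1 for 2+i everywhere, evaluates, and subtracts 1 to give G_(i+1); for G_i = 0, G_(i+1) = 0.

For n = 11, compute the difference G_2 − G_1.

step 0: 11 = 2^(2 + 1) + 2 + 1; sub 3 for 2: 3^(3 + 1) + 3 + 1; = 85; G_1 = 85−1 = 84
step 1: 84 = 3^(3 + 1) + 3; sub 4 for 3: 4^(4 + 1) + 4; = 1028; G_2 = 1028−1 = 1027

943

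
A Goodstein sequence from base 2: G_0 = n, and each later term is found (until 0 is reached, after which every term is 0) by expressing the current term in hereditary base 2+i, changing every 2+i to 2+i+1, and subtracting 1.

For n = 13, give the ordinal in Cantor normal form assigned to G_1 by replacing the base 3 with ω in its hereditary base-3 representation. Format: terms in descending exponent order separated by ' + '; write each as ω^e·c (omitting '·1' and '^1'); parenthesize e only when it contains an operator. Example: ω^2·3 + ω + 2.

base 2: 13 = 2^(2 + 1) + 2^2 + 1; at 3: 3^(3 + 1) + 3^3 + 1 = 109; next = 108
base 3: 108 = 3^(3 + 1) + 3^3; at 4: 4^(4 + 1) + 4^4 = 1280; next = 1279

ω^(ω + 1) + ω^ω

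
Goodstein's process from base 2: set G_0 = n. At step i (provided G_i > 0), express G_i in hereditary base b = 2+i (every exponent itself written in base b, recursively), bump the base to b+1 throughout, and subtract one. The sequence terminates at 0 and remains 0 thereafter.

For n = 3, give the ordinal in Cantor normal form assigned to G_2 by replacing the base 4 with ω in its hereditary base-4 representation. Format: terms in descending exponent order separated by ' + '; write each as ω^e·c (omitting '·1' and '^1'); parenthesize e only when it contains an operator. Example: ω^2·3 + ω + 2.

3

i=0: 3 = 2 + 1 (b=2); 2→3: 3 + 1 = 4; 4−1 = 3
i=1: 3 = 3 (b=3); 3→4: 4 = 4; 4−1 = 3
i=2: 3 = 3 (b=4); 4→5: 3 = 3; 3−1 = 2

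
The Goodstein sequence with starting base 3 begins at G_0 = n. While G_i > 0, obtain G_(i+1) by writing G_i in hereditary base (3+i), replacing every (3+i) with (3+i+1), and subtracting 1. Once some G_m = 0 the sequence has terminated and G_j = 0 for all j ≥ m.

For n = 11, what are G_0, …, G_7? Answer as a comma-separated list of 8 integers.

11, 17, 25, 35, 39, 43, 47, 51

i=0: 11 = 3^2 + 2 (b=3); 3→4: 4^2 + 2 = 18; 18−1 = 17
i=1: 17 = 4^2 + 1 (b=4); 4→5: 5^2 + 1 = 26; 26−1 = 25
i=2: 25 = 5^2 (b=5); 5→6: 6^2 = 36; 36−1 = 35
i=3: 35 = 5·6 + 5 (b=6); 6→7: 5·7 + 5 = 40; 40−1 = 39
i=4: 39 = 5·7 + 4 (b=7); 7→8: 5·8 + 4 = 44; 44−1 = 43
i=5: 43 = 5·8 + 3 (b=8); 8→9: 5·9 + 3 = 48; 48−1 = 47
i=6: 47 = 5·9 + 2 (b=9); 9→10: 5·10 + 2 = 52; 52−1 = 51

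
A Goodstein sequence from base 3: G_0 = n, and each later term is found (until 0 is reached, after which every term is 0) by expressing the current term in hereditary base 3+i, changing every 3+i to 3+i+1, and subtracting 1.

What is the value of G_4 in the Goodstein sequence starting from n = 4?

base 3: 4 = 3 + 1; at 4: 4 + 1 = 5; next = 4
base 4: 4 = 4; at 5: 5 = 5; next = 4
base 5: 4 = 4; at 6: 4 = 4; next = 3
base 6: 3 = 3; at 7: 3 = 3; next = 2
base 7: 2 = 2; at 8: 2 = 2; next = 1

2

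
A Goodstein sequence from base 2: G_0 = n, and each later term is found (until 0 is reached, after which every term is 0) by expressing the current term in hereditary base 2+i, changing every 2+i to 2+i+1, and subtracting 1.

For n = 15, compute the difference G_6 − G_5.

144406599

[0] 15 ≡ 2^(2 + 1) + 2^2 + 2 + 1 (base 2). Lift 3: 112. −1: 111.
[1] 111 ≡ 3^(3 + 1) + 3^3 + 3 (base 3). Lift 4: 1284. −1: 1283.
[2] 1283 ≡ 4^(4 + 1) + 4^4 + 3 (base 4). Lift 5: 18753. −1: 18752.
[3] 18752 ≡ 5^(5 + 1) + 5^5 + 2 (base 5). Lift 6: 326594. −1: 326593.
[4] 326593 ≡ 6^(6 + 1) + 6^6 + 1 (base 6). Lift 7: 6588345. −1: 6588344.
[5] 6588344 ≡ 7^(7 + 1) + 7^7 (base 7). Lift 8: 150994944. −1: 150994943.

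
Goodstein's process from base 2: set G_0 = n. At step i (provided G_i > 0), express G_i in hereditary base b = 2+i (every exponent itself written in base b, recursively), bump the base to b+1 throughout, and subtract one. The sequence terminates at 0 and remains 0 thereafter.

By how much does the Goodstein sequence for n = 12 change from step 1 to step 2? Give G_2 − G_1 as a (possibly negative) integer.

(0) 12|_2 = 2^(2 + 1) + 2^2 ↦ 3^(3 + 1) + 3^3|_3 = 108 ⇒ 107
(1) 107|_3 = 3^(3 + 1) + 2·3^2 + 2·3 + 2 ↦ 4^(4 + 1) + 2·4^2 + 2·4 + 2|_4 = 1066 ⇒ 1065

958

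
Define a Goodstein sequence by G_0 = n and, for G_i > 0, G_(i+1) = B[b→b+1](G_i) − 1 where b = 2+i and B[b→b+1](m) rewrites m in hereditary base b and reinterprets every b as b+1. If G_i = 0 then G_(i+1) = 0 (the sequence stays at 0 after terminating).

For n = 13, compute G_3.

16092

step 0: 13 = 2^(2 + 1) + 2^2 + 1; sub 3 for 2: 3^(3 + 1) + 3^3 + 1; = 109; G_1 = 109−1 = 108
step 1: 108 = 3^(3 + 1) + 3^3; sub 4 for 3: 4^(4 + 1) + 4^4; = 1280; G_2 = 1280−1 = 1279
step 2: 1279 = 4^(4 + 1) + 3·4^3 + 3·4^2 + 3·4 + 3; sub 5 for 4: 5^(5 + 1) + 3·5^3 + 3·5^2 + 3·5 + 3; = 16093; G_3 = 16093−1 = 16092
step 3: 16092 = 5^(5 + 1) + 3·5^3 + 3·5^2 + 3·5 + 2; sub 6 for 5: 6^(6 + 1) + 3·6^3 + 3·6^2 + 3·6 + 2; = 280712; G_4 = 280712−1 = 280711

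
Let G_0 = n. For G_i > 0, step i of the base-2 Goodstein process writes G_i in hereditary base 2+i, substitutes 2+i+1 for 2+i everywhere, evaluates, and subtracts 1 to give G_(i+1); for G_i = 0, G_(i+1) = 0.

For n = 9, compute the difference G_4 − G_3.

130901

G_0 = 9. HB_2(9) = 2^(2 + 1) + 1. Bump = 82. G_1 = 81.
G_1 = 81. HB_3(81) = 3^(3 + 1). Bump = 1024. G_2 = 1023.
G_2 = 1023. HB_4(1023) = 3·4^4 + 3·4^3 + 3·4^2 + 3·4 + 3. Bump = 9843. G_3 = 9842.
G_3 = 9842. HB_5(9842) = 3·5^5 + 3·5^3 + 3·5^2 + 3·5 + 2. Bump = 140744. G_4 = 140743.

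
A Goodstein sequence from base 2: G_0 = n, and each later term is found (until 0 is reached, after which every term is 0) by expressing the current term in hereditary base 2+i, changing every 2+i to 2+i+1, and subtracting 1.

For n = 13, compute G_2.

G_0=13  [base 2] 2^(2 + 1) + 2^2 + 1  →[2↦3]→  3^(3 + 1) + 3^3 + 1 = 109  −1 ⇒ G_1=108
G_1=108  [base 3] 3^(3 + 1) + 3^3  →[3↦4]→  4^(4 + 1) + 4^4 = 1280  −1 ⇒ G_2=1279
G_2=1279  [base 4] 4^(4 + 1) + 3·4^3 + 3·4^2 + 3·4 + 3  →[4↦5]→  5^(5 + 1) + 3·5^3 + 3·5^2 + 3·5 + 3 = 16093  −1 ⇒ G_3=16092

1279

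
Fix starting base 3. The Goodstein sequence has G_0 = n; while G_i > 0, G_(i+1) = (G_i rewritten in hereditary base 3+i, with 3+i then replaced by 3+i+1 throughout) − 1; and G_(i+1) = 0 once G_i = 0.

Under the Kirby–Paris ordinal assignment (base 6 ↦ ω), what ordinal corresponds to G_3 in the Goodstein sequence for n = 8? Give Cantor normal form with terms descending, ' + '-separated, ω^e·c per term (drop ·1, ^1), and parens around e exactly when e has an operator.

step 0: 8 = 2·3 + 2; sub 4 for 3: 2·4 + 2; = 10; G_1 = 10−1 = 9
step 1: 9 = 2·4 + 1; sub 5 for 4: 2·5 + 1; = 11; G_2 = 11−1 = 10
step 2: 10 = 2·5; sub 6 for 5: 2·6; = 12; G_3 = 12−1 = 11

ω + 5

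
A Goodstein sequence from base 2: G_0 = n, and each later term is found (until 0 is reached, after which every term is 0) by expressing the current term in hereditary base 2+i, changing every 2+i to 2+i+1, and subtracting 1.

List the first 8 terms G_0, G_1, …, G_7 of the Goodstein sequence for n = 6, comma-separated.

6, 29, 257, 3125, 46655, 98039, 187243, 332147

base 2: 6 = 2^2 + 2; at 3: 3^3 + 3 = 30; next = 29
base 3: 29 = 3^3 + 2; at 4: 4^4 + 2 = 258; next = 257
base 4: 257 = 4^4 + 1; at 5: 5^5 + 1 = 3126; next = 3125
base 5: 3125 = 5^5; at 6: 6^6 = 46656; next = 46655
base 6: 46655 = 5·6^5 + 5·6^4 + 5·6^3 + 5·6^2 + 5·6 + 5; at 7: 5·7^5 + 5·7^4 + 5·7^3 + 5·7^2 + 5·7 + 5 = 98040; next = 98039
base 7: 98039 = 5·7^5 + 5·7^4 + 5·7^3 + 5·7^2 + 5·7 + 4; at 8: 5·8^5 + 5·8^4 + 5·8^3 + 5·8^2 + 5·8 + 4 = 187244; next = 187243
base 8: 187243 = 5·8^5 + 5·8^4 + 5·8^3 + 5·8^2 + 5·8 + 3; at 9: 5·9^5 + 5·9^4 + 5·9^3 + 5·9^2 + 5·9 + 3 = 332148; next = 332147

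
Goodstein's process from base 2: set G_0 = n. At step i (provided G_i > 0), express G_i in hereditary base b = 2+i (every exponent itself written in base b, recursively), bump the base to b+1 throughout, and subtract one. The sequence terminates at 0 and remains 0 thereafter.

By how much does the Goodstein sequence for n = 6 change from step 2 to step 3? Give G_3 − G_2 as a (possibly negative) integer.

i=0: 6 = 2^2 + 2 (b=2); 2→3: 3^3 + 3 = 30; 30−1 = 29
i=1: 29 = 3^3 + 2 (b=3); 3→4: 4^4 + 2 = 258; 258−1 = 257
i=2: 257 = 4^4 + 1 (b=4); 4→5: 5^5 + 1 = 3126; 3126−1 = 3125

2868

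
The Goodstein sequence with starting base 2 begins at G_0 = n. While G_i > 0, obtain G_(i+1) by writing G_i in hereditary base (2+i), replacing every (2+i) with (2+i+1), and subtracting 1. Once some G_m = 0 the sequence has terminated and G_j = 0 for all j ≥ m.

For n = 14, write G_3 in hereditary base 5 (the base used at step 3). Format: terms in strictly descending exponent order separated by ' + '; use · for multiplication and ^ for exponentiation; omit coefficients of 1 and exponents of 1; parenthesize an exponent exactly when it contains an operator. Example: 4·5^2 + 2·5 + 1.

5^(5 + 1) + 5^5

14 —HB2→ 2^(2 + 1) + 2^2 + 2 —bump→ 3^(3 + 1) + 3^3 + 3 = 111 —(−1)→ 110
110 —HB3→ 3^(3 + 1) + 3^3 + 2 —bump→ 4^(4 + 1) + 4^4 + 2 = 1282 —(−1)→ 1281
1281 —HB4→ 4^(4 + 1) + 4^4 + 1 —bump→ 5^(5 + 1) + 5^5 + 1 = 18751 —(−1)→ 18750
18750 —HB5→ 5^(5 + 1) + 5^5 —bump→ 6^(6 + 1) + 6^6 = 326592 —(−1)→ 326591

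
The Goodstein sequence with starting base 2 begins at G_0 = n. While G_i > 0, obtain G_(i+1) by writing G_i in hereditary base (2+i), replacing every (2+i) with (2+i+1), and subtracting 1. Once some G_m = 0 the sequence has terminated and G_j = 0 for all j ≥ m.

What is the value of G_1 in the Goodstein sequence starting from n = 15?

G_0 = 15. HB_2(15) = 2^(2 + 1) + 2^2 + 2 + 1. Bump = 112. G_1 = 111.
G_1 = 111. HB_3(111) = 3^(3 + 1) + 3^3 + 3. Bump = 1284. G_2 = 1283.

111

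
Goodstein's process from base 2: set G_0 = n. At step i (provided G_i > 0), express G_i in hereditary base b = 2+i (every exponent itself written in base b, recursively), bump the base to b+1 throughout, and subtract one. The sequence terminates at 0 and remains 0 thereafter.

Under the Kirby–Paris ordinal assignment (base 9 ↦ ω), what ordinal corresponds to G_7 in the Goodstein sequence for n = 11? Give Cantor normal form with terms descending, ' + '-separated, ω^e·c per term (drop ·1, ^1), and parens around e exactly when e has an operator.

G_0 = 11. HB_2(11) = 2^(2 + 1) + 2 + 1. Bump = 85. G_1 = 84.
G_1 = 84. HB_3(84) = 3^(3 + 1) + 3. Bump = 1028. G_2 = 1027.
G_2 = 1027. HB_4(1027) = 4^(4 + 1) + 3. Bump = 15628. G_3 = 15627.
G_3 = 15627. HB_5(15627) = 5^(5 + 1) + 2. Bump = 279938. G_4 = 279937.
G_4 = 279937. HB_6(279937) = 6^(6 + 1) + 1. Bump = 5764802. G_5 = 5764801.
G_5 = 5764801. HB_7(5764801) = 7^(7 + 1). Bump = 134217728. G_6 = 134217727.
G_6 = 134217727. HB_8(134217727) = 7·8^8 + 7·8^7 + 7·8^6 + 7·8^5 + 7·8^4 + 7·8^3 + 7·8^2 + 7·8 + 7. Bump = 2749609303. G_7 = 2749609302.
G_7 = 2749609302. HB_9(2749609302) = 7·9^9 + 7·9^7 + 7·9^6 + 7·9^5 + 7·9^4 + 7·9^3 + 7·9^2 + 7·9 + 6. Bump = 70077777776. G_8 = 70077777775.

ω^ω·7 + ω^7·7 + ω^6·7 + ω^5·7 + ω^4·7 + ω^3·7 + ω^2·7 + ω·7 + 6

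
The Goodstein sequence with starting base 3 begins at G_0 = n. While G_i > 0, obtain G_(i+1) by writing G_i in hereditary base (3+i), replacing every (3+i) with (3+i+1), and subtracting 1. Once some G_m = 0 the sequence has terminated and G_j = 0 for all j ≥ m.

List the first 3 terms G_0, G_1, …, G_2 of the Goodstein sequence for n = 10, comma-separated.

10 —HB3→ 3^2 + 1 —bump→ 4^2 + 1 = 17 —(−1)→ 16
16 —HB4→ 4^2 —bump→ 5^2 = 25 —(−1)→ 24

10, 16, 24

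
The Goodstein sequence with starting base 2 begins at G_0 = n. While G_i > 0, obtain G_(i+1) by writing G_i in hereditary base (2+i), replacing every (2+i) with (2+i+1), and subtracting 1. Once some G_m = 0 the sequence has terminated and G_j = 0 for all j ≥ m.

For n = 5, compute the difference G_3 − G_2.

212

(0) 5|_2 = 2^2 + 1 ↦ 3^3 + 1|_3 = 28 ⇒ 27
(1) 27|_3 = 3^3 ↦ 4^4|_4 = 256 ⇒ 255
(2) 255|_4 = 3·4^3 + 3·4^2 + 3·4 + 3 ↦ 3·5^3 + 3·5^2 + 3·5 + 3|_5 = 468 ⇒ 467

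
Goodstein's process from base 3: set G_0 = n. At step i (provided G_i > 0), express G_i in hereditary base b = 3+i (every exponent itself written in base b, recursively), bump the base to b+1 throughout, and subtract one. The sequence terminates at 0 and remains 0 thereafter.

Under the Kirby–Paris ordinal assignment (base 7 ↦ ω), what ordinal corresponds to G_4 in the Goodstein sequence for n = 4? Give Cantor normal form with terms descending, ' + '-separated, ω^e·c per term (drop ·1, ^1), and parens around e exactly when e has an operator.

2

4 —HB3→ 3 + 1 —bump→ 4 + 1 = 5 —(−1)→ 4
4 —HB4→ 4 —bump→ 5 = 5 —(−1)→ 4
4 —HB5→ 4 —bump→ 4 = 4 —(−1)→ 3
3 —HB6→ 3 —bump→ 3 = 3 —(−1)→ 2
2 —HB7→ 2 —bump→ 2 = 2 —(−1)→ 1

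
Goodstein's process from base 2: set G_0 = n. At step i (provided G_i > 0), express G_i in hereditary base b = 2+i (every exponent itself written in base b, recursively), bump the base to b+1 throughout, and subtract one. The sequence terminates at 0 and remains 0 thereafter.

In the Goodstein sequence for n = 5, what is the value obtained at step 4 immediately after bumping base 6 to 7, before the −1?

[0] 5 ≡ 2^2 + 1 (base 2). Lift 3: 28. −1: 27.
[1] 27 ≡ 3^3 (base 3). Lift 4: 256. −1: 255.
[2] 255 ≡ 3·4^3 + 3·4^2 + 3·4 + 3 (base 4). Lift 5: 468. −1: 467.
[3] 467 ≡ 3·5^3 + 3·5^2 + 3·5 + 2 (base 5). Lift 6: 776. −1: 775.
[4] 775 ≡ 3·6^3 + 3·6^2 + 3·6 + 1 (base 6). Lift 7: 1198. −1: 1197.

1198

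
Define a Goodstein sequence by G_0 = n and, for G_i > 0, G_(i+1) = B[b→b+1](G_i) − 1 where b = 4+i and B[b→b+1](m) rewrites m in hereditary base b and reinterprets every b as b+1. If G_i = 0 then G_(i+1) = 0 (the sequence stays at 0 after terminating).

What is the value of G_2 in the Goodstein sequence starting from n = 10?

12

G_0=10  [base 4] 2·4 + 2  →[4↦5]→  2·5 + 2 = 12  −1 ⇒ G_1=11
G_1=11  [base 5] 2·5 + 1  →[5↦6]→  2·6 + 1 = 13  −1 ⇒ G_2=12
G_2=12  [base 6] 2·6  →[6↦7]→  2·7 = 14  −1 ⇒ G_3=13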